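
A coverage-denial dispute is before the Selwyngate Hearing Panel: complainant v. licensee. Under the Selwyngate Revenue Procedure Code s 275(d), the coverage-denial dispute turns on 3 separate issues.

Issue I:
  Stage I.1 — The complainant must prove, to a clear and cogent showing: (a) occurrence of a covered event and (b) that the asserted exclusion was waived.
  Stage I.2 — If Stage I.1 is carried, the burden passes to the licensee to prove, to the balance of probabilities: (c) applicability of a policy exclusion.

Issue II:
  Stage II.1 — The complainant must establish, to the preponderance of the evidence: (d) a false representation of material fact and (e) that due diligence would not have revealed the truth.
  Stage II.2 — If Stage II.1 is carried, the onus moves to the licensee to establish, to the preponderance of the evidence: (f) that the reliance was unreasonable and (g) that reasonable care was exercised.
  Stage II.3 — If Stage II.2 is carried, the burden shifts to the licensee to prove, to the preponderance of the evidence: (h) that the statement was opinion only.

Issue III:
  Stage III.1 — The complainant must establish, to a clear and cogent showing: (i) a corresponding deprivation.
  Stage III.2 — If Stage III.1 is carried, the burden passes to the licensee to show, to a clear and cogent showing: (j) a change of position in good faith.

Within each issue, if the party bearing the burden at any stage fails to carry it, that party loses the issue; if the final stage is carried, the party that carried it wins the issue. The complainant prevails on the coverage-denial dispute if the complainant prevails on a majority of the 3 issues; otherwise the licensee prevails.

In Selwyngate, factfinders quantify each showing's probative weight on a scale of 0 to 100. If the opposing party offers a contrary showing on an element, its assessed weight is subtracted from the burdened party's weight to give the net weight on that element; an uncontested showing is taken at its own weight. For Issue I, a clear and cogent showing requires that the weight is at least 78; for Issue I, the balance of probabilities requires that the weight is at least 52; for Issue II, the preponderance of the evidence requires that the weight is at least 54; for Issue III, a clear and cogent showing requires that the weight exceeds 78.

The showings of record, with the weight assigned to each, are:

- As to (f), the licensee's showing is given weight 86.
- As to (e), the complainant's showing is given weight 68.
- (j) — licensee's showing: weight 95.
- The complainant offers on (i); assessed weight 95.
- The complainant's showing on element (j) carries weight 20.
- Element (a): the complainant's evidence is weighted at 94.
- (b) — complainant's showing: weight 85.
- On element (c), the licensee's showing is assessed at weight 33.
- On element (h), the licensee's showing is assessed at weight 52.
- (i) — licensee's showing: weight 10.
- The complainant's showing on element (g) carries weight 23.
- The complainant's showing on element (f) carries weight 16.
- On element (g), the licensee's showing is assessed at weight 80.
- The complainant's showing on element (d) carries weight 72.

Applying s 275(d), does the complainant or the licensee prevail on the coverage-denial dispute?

— Issue I —
Stage I.1 — burden on complainant; standard: a clear and cogent showing (weight is at least 78).
    (a): 94 ≥ 78 [met]
    (b): 85 ≥ 78 [met]
  The complainant carries Stage I.1; the licensee now bears the burden.
Stage I.2 — burden on licensee; standard: the balance of probabilities (weight is at least 52).
    (c): 33 < 52 [not met]
  Not every element is met, so the licensee fails to carry Stage I.2.
The complainant prevails on this issue.
— Issue II —
At Stage II.1 the complainant must meet the preponderance of the evidence (weight is at least 54): on (d) the weight is 72, ≥ 54, so (d) meets the standard; on (e) the weight is 68, which does reach 54, so (e) meets the standard.
  Stage II.1 is satisfied; the onus moves to the licensee.
At Stage II.2 the licensee must meet the preponderance of the evidence (weight is at least 54): on (f) the weight is 86 less the opposing 16 gives net 70, which does reach 54, so (f) meets the standard; on (g) the weight is 80 less the opposing 23 gives net 57, which does reach 54, so (g) meets the standard.
  Stage II.2 is satisfied; the licensee continues to bear the burden.
At Stage II.3 the licensee must meet the preponderance of the evidence (weight is at least 54): on (h) the weight is 52, which does not reach 54, so (h) does not meet the standard.
  Stage II.3 not carried; the licensee fails its burden.
The complainant prevails on this issue.
— Issue III —
At Stage III.1 the complainant must meet a clear and cogent showing (weight exceeds 78): on (i) the weight is 95 less the opposing 10 gives net 85, > 78, so (i) meets the standard.
  The complainant carries Stage III.1; the licensee now bears the burden.
At Stage III.2 the licensee must meet a clear and cogent showing (weight exceeds 78): on (j) the weight is 95 less the opposing 20 gives net 75, ≤ 78, so (j) does not meet the standard.
  The licensee does not carry Stage III.2.
The analysis ends at Stage III.2; the complainant prevails on this issue.
Per-issue: Issue I → complainant; Issue II → complainant; Issue III → complainant. The complainant must prevail on a majority of issues; overall, the complainant prevails.

complainant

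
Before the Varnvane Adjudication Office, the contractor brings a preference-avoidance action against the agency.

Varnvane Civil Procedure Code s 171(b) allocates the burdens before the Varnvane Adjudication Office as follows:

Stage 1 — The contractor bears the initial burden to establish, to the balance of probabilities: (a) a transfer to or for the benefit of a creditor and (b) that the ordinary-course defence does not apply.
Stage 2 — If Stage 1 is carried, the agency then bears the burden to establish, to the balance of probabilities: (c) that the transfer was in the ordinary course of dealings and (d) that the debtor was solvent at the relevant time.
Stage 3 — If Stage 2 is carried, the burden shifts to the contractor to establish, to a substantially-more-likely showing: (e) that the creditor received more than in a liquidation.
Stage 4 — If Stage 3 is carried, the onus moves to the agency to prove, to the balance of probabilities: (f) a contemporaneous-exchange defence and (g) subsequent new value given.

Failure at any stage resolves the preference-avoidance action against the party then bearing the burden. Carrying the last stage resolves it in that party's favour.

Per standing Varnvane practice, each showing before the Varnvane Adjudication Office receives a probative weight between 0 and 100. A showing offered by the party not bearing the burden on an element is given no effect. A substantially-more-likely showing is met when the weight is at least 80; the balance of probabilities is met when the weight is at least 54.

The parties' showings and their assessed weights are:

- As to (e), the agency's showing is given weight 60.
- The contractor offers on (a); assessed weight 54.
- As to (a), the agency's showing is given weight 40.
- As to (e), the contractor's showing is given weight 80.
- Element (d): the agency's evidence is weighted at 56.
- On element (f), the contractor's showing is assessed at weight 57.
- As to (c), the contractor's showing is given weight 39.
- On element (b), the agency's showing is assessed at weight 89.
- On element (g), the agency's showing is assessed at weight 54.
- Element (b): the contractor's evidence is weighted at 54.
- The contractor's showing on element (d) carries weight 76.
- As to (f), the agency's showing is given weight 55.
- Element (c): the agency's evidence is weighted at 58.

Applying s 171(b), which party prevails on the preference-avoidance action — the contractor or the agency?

At Stage 1 the contractor must meet the balance of probabilities (weight is at least 54): on (a) the weight is 54 (the agency's 40 is given no effect), ≥ 54, so (a) meets the standard; on (b) the weight is 54 (the agency's 89 is given no effect), which does reach 54, so (b) meets the standard.
  Stage 1 is satisfied; the onus moves to the agency.
At Stage 2 the agency must meet the balance of probabilities (weight is at least 54): on (c) the weight is 58 (the contractor's 39 is given no effect), which does reach 54, so (c) meets the standard; on (d) the weight is 56 (the contractor's 76 is given no effect), which does reach 54, so (d) meets the standard.
  Stage 2 carried; the burden shifts to the contractor.
At Stage 3 the contractor must meet a substantially-more-likely showing (weight is at least 80): on (e) the weight is 80 (the agency's 60 is given no effect), ≥ 80, so (e) meets the standard.
  All elements met. The burden passes to the agency.
At Stage 4 the agency must meet the balance of probabilities (weight is at least 54): on (f) the weight is 55 (the contractor's 57 is given no effect), which does reach 54, so (f) meets the standard; on (g) the weight is 54, ≥ 54, so (g) meets the standard.
  The agency carries the last stage.
Every stage carried; the agency prevails.

agency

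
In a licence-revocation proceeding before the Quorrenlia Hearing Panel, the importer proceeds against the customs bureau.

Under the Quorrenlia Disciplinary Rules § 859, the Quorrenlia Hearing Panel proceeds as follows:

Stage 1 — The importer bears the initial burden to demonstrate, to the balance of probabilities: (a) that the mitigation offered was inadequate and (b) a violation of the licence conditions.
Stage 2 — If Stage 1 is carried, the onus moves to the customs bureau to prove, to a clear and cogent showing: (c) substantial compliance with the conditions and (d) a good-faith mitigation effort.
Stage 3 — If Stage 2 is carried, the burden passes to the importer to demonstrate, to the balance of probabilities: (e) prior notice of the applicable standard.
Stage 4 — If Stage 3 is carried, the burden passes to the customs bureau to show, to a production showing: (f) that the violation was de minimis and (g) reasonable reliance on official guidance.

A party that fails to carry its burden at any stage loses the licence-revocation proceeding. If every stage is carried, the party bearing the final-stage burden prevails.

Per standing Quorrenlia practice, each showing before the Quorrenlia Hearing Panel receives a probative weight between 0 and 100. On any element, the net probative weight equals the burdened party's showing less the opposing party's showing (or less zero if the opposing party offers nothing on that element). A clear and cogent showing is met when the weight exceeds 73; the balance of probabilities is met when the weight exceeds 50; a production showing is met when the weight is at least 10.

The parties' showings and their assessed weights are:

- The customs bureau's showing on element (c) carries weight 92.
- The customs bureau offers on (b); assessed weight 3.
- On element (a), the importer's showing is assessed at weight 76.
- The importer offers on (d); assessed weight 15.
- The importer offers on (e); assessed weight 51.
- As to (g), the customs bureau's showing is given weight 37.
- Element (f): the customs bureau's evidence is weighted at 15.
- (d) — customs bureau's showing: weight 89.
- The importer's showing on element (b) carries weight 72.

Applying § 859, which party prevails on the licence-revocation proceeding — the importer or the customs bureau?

customs bureau

Stage 1 — burden on importer; standard: the balance of probabilities (weight exceeds 50).
    (a): 76 > 50 [met]
    (b): 72 − 3 = 69 > 50 [met]
  The importer carries Stage 1; the customs bureau now bears the burden.
Stage 2 — burden on customs bureau; standard: a clear and cogent showing (weight exceeds 73).
    (c): 92 > 73 [met]
    (d): 89 − 15 = 74 > 73 [met]
  All elements met. The burden passes to the importer.
Stage 3 — burden on importer; standard: the balance of probabilities (weight exceeds 50).
    (e): 51 > 50 [met]
  All elements met. The burden passes to the customs bureau.
Stage 4 — burden on customs bureau; standard: a production showing (weight is at least 10).
    (f): 15 ≥ 10 [met]
    (g): 37 ≥ 10 [met]
  The customs bureau carries the last stage.
All stages carried — the customs bureau prevails.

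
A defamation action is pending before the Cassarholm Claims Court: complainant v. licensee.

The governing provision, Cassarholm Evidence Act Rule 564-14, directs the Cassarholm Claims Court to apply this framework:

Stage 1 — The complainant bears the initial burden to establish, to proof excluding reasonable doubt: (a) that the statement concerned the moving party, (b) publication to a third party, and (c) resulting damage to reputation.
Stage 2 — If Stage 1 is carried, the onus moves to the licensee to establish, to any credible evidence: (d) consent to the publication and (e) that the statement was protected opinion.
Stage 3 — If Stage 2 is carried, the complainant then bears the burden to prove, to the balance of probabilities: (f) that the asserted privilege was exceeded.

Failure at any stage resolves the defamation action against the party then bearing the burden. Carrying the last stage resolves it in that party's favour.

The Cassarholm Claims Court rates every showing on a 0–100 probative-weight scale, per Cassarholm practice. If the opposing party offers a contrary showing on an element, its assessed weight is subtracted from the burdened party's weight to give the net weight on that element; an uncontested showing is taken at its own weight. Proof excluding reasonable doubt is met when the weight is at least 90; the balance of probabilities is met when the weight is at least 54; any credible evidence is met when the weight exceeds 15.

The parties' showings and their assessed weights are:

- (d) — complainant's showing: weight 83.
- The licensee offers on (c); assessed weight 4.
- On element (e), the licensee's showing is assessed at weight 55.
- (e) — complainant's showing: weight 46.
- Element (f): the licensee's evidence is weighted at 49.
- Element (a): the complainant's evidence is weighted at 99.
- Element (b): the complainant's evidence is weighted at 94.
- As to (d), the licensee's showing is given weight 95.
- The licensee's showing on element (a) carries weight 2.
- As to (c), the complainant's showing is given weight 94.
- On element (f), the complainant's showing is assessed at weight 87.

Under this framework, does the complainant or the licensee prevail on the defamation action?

complainant

At Stage 1 the complainant must meet proof excluding reasonable doubt (weight is at least 90): on (a) the weight is 99 less the opposing 2 gives net 97, which does reach 90, so (a) meets the standard; on (b) the weight is 94, which does reach 90, so (b) meets the standard; on (c) the weight is 94 less the opposing 4 gives net 90, ≥ 90, so (c) meets the standard.
  All elements met. The burden passes to the licensee.
At Stage 2 the licensee must meet any credible evidence (weight exceeds 15): on (d) the weight is 95 less the opposing 83 gives net 12, which does not exceed 15, so (d) does not meet the standard; on (e) the weight is 55 less the opposing 46 gives net 9, which does not exceed 15, so (e) does not meet the standard.
  Not every element is met, so the licensee fails to carry Stage 2.
The analysis ends at Stage 2; the complainant prevails.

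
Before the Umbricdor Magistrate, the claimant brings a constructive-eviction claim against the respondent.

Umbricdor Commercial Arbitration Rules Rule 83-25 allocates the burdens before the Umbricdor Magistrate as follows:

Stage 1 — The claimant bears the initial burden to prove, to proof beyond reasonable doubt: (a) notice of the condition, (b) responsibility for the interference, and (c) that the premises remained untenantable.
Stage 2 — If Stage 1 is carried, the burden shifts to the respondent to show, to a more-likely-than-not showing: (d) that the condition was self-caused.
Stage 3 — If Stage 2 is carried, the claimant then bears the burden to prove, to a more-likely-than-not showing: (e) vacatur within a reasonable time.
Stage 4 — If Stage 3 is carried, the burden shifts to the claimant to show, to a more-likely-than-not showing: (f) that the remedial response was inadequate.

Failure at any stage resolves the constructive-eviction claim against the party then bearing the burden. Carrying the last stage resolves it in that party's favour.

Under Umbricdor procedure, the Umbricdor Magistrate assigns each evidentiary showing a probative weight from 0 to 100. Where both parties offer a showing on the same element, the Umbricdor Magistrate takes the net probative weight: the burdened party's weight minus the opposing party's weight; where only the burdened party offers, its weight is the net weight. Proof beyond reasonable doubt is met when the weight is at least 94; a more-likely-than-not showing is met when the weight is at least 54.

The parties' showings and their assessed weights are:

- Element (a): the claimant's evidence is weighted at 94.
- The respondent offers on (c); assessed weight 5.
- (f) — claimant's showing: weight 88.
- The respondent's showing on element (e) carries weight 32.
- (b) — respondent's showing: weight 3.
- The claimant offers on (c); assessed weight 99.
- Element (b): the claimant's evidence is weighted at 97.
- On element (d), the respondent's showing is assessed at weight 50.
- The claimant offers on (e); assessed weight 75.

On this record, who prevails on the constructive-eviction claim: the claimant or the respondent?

Stage 1 — burden on claimant; standard: proof beyond reasonable doubt (weight is at least 94).
    (a): 94 ≥ 94 [met]
    (b): 97 − 3 = 94 ≥ 94 [met]
    (c): 99 − 5 = 94 ≥ 94 [met]
  All elements met. The burden passes to the respondent.
Stage 2 — burden on respondent; standard: a more-likely-than-not showing (weight is at least 54).
    (d): 50 < 54 [not met]
  The respondent does not carry Stage 2.
The analysis ends at Stage 2; the claimant prevails.

claimant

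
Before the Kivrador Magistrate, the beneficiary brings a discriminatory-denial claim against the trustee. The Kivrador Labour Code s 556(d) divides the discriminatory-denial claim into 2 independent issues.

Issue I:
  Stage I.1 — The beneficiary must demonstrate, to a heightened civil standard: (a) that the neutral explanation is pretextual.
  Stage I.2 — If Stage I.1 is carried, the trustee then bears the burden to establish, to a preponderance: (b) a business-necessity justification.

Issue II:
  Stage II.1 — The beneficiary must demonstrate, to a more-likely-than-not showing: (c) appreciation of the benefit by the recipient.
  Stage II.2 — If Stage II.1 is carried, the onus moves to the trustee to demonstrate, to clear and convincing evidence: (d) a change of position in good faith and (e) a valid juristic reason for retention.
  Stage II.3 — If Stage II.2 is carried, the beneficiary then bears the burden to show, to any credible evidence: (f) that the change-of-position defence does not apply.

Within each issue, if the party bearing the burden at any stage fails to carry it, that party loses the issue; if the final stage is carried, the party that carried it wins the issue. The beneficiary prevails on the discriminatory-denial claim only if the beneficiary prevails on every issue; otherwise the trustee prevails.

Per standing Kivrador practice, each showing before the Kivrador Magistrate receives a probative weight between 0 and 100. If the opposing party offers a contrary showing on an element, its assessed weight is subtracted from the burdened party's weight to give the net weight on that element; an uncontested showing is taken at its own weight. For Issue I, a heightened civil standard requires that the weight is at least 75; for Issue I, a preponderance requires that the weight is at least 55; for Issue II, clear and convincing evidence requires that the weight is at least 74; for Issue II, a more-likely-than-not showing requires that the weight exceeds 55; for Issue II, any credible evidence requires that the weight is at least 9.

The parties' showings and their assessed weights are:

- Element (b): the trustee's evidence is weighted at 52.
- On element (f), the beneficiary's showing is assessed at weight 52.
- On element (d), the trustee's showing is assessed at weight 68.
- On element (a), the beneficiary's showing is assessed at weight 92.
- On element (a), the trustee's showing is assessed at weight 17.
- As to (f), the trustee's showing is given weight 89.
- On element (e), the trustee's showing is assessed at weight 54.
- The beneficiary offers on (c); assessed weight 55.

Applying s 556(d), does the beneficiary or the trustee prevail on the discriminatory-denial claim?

trustee

— Issue I —
At Stage I.1 the beneficiary must meet a heightened civil standard (weight is at least 75): on (a) the weight is 92 less the opposing 17 gives net 75, ≥ 75, so (a) meets the standard.
  Stage I.1 is satisfied; the onus moves to the trustee.
At Stage I.2 the trustee must meet a preponderance (weight is at least 55): on (b) the weight is 52, which does not reach 55, so (b) does not meet the standard.
  Not every element is met, so the trustee fails to carry Stage I.2.
The analysis ends at Stage I.2; the beneficiary prevails on this issue.
— Issue II —
Stage II.1 — burden on beneficiary; standard: a more-likely-than-not showing (weight exceeds 55).
    (c): 55 ≤ 55 [not met]
  The beneficiary does not carry Stage II.1.
The analysis ends at Stage II.1; the trustee prevails on this issue.
Per-issue: Issue I → beneficiary; Issue II → trustee. The beneficiary must prevail on every issue; overall, the trustee prevails.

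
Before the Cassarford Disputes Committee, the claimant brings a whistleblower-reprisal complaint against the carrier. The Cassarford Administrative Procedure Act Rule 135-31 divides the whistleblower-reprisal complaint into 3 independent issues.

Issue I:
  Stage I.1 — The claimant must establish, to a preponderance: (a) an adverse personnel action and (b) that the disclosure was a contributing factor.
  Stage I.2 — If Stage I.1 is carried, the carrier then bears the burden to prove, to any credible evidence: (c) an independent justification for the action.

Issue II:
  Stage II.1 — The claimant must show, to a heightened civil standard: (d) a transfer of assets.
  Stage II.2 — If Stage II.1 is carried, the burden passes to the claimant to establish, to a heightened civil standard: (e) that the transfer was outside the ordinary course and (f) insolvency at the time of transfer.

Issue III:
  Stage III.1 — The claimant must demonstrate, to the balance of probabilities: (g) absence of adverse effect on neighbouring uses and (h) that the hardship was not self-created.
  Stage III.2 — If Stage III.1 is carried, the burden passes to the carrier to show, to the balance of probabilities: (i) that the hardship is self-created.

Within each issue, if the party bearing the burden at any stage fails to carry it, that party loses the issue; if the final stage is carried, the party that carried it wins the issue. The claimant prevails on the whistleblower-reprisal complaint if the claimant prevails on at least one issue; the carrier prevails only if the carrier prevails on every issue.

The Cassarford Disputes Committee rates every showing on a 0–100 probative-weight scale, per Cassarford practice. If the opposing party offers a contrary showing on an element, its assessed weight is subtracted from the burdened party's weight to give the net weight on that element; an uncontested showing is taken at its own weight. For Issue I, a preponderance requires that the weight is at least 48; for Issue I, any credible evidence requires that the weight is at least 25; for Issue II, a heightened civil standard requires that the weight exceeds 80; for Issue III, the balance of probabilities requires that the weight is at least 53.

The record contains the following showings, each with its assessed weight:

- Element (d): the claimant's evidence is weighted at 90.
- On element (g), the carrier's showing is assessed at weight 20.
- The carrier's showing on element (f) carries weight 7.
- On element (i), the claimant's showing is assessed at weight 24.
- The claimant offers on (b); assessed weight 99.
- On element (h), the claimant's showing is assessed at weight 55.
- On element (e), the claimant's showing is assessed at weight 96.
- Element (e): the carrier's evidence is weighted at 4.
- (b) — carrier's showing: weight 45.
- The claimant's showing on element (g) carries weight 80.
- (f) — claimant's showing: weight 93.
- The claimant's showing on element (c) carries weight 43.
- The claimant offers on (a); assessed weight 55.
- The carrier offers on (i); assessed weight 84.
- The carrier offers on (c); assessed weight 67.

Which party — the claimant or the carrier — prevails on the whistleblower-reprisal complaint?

claimant

— Issue I —
Stage I.1 (claimant, a preponderance, weight is at least 48): (a) 55 ≥ 48 — meets; (b) net 99−45=54 ≥ 48 — meets.
  All elements met. The burden passes to the carrier.
Stage I.2 (carrier, any credible evidence, weight is at least 25): (c) net 67−43=24 < 25 — fails.
  Not every element is met, so the carrier fails to carry Stage I.2.
The claimant prevails on this issue.
— Issue II —
Stage II.1 (claimant, a heightened civil standard, weight exceeds 80): (d) 90 > 80 — meets.
  Stage II.1 carried; the burden remains with the claimant.
Stage II.2 (claimant, a heightened civil standard, weight exceeds 80): (e) net 96−4=92 > 80 — meets; (f) net 93−7=86 > 80 — meets.
  All elements met at the final stage.
All stages carried — the claimant prevails on this issue.
— Issue III —
Stage III.1 — burden on claimant; standard: the balance of probabilities (weight is at least 53).
    (g): 80 − 20 = 60 ≥ 53 [met]
    (h): 55 ≥ 53 [met]
  Stage III.1 is satisfied; the onus moves to the carrier.
Stage III.2 — burden on carrier; standard: the balance of probabilities (weight is at least 53).
    (i): 84 − 24 = 60 ≥ 53 [met]
  All elements met at the final stage.
Every stage carried; the carrier prevails on this issue.
Per-issue: Issue I → claimant; Issue II → claimant; Issue III → carrier. The claimant must prevail on at least one issue; overall, the claimant prevails.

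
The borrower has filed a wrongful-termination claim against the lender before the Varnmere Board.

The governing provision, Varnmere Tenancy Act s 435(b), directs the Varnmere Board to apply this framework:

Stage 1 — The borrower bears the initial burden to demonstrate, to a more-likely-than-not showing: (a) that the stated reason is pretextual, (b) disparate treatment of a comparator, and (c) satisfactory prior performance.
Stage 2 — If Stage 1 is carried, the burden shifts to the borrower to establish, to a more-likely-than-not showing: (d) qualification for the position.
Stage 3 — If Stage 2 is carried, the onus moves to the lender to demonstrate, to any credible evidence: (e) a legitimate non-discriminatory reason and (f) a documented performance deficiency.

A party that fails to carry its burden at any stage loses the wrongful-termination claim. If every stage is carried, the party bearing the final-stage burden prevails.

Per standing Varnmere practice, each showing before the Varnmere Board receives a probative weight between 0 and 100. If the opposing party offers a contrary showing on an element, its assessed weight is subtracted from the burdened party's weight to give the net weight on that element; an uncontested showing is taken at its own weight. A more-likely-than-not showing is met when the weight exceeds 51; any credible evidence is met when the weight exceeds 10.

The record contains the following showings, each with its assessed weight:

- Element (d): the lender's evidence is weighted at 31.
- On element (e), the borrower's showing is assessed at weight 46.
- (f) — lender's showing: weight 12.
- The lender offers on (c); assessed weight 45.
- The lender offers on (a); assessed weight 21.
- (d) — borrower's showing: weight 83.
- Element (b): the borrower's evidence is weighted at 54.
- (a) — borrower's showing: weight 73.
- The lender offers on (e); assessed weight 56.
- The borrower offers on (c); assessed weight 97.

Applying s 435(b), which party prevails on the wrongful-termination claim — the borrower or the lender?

borrower

At Stage 1 the borrower must meet a more-likely-than-not showing (weight exceeds 51): on (a) the weight is 73 less the opposing 21 gives net 52, which does exceed 51, so (a) meets the standard; on (b) the weight is 54, which does exceed 51, so (b) meets the standard; on (c) the weight is 97 less the opposing 45 gives net 52, > 51, so (c) meets the standard.
  All elements met. The borrower retains the burden for Stage 2.
At Stage 2 the borrower must meet a more-likely-than-not showing (weight exceeds 51): on (d) the weight is 83 less the opposing 31 gives net 52, which does exceed 51, so (d) meets the standard.
  The borrower carries Stage 2; the lender now bears the burden.
At Stage 3 the lender must meet any credible evidence (weight exceeds 10): on (e) the weight is 56 less the opposing 46 gives net 10, ≤ 10, so (e) does not meet the standard; on (f) the weight is 12, > 10, so (f) meets the standard.
  Stage 3 not carried; the lender fails its burden.
The borrower prevails.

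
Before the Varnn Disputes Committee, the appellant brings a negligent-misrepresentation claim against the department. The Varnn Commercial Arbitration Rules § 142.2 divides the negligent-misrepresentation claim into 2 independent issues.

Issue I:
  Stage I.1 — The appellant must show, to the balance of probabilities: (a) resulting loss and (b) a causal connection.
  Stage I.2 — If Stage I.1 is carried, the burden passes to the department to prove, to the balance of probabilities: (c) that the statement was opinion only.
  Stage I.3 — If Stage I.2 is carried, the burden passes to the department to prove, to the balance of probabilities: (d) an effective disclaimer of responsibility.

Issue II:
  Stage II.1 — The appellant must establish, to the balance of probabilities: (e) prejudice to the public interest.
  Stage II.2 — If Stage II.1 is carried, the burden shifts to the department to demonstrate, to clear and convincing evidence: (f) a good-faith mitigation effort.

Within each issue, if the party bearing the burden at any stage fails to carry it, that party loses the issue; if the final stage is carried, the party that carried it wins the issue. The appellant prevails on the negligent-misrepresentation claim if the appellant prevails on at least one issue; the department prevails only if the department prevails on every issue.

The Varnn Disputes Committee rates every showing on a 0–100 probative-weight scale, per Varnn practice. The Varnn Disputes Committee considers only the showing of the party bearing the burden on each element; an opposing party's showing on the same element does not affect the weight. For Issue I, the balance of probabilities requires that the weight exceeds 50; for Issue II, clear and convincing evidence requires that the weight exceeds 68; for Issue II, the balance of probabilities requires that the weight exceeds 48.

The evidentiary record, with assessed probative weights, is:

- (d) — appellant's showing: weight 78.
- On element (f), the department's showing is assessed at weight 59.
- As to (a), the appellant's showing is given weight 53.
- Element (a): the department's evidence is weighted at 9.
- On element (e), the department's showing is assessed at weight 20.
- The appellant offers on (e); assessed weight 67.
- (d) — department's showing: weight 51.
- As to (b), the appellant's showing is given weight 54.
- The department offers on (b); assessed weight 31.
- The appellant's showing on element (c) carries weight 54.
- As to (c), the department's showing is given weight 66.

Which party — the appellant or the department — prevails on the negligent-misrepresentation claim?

appellant

— Issue I —
Stage I.1 (appellant, the balance of probabilities, weight exceeds 50): (a) 53 (department's 9 disregarded) > 50 — meets; (b) 54 (department's 31 disregarded) > 50 — meets.
  Stage I.1 carried; the burden shifts to the department.
Stage I.2 (department, the balance of probabilities, weight exceeds 50): (c) 66 (appellant's 54 disregarded) > 50 — meets.
  Stage I.2 carried; the burden remains with the department.
Stage I.3 (department, the balance of probabilities, weight exceeds 50): (d) 51 (appellant's 78 disregarded) > 50 — meets.
  All elements met at the final stage.
With every stage satisfied, the department prevails on this issue.
— Issue II —
Stage II.1 — burden on appellant; standard: the balance of probabilities (weight exceeds 48).
    (e): 67 (department's 20 disregarded) > 48 [met]
  The appellant carries Stage II.1; the department now bears the burden.
Stage II.2 — burden on department; standard: clear and convincing evidence (weight exceeds 68).
    (f): 59 ≤ 68 [not met]
  The department does not carry Stage II.2.
So the appellant prevails on this issue.
Per-issue: Issue I → department; Issue II → appellant. The appellant must prevail on at least one issue; overall, the appellant prevails.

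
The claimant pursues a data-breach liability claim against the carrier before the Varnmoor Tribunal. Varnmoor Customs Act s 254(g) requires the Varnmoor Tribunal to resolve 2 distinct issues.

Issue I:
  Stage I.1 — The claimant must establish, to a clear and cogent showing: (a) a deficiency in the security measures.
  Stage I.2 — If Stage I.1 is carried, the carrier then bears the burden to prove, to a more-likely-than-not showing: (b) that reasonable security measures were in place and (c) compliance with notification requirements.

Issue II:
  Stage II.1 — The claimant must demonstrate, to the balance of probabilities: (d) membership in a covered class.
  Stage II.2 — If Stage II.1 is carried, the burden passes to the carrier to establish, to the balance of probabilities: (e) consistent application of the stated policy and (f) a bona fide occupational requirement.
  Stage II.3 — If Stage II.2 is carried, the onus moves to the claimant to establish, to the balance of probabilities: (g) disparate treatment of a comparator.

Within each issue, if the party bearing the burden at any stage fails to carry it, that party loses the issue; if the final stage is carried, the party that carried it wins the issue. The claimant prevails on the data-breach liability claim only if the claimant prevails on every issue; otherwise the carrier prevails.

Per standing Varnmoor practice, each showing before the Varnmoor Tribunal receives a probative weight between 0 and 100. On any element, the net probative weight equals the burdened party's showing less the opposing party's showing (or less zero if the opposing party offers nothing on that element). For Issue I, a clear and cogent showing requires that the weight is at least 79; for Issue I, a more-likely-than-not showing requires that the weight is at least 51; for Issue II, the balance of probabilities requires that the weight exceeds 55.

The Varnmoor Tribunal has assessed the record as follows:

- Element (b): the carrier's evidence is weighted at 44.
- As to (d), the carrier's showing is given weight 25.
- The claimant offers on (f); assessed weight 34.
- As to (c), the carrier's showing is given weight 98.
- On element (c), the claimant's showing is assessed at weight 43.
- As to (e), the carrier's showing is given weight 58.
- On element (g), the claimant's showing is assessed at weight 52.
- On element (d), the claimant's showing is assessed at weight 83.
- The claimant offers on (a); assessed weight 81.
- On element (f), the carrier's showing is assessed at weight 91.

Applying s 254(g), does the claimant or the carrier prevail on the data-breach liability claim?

— Issue I —
At Stage I.1 the claimant must meet a clear and cogent showing (weight is at least 79): on (a) the weight is 81, which does reach 79, so (a) meets the standard.
  Stage I.1 carried; the burden shifts to the carrier.
At Stage I.2 the carrier must meet a more-likely-than-not showing (weight is at least 51): on (b) the weight is 44, < 51, so (b) does not meet the standard; on (c) the weight is 98 less the opposing 43 gives net 55, ≥ 51, so (c) meets the standard.
  Stage I.2 not carried; the carrier fails its burden.
The claimant prevails on this issue.
— Issue II —
Stage II.1 — burden on claimant; standard: the balance of probabilities (weight exceeds 55).
    (d): 83 − 25 = 58 > 55 [met]
  Stage II.1 carried; the burden shifts to the carrier.
Stage II.2 — burden on carrier; standard: the balance of probabilities (weight exceeds 55).
    (e): 58 > 55 [met]
    (f): 91 − 34 = 57 > 55 [met]
  The carrier carries Stage II.2; the claimant now bears the burden.
Stage II.3 — burden on claimant; standard: the balance of probabilities (weight exceeds 55).
    (g): 52 ≤ 55 [not met]
  Not every element is met, so the claimant fails to carry Stage II.3.
So the carrier prevails on this issue.
Per-issue: Issue I → claimant; Issue II → carrier. The claimant must prevail on every issue; overall, the carrier prevails.

carrier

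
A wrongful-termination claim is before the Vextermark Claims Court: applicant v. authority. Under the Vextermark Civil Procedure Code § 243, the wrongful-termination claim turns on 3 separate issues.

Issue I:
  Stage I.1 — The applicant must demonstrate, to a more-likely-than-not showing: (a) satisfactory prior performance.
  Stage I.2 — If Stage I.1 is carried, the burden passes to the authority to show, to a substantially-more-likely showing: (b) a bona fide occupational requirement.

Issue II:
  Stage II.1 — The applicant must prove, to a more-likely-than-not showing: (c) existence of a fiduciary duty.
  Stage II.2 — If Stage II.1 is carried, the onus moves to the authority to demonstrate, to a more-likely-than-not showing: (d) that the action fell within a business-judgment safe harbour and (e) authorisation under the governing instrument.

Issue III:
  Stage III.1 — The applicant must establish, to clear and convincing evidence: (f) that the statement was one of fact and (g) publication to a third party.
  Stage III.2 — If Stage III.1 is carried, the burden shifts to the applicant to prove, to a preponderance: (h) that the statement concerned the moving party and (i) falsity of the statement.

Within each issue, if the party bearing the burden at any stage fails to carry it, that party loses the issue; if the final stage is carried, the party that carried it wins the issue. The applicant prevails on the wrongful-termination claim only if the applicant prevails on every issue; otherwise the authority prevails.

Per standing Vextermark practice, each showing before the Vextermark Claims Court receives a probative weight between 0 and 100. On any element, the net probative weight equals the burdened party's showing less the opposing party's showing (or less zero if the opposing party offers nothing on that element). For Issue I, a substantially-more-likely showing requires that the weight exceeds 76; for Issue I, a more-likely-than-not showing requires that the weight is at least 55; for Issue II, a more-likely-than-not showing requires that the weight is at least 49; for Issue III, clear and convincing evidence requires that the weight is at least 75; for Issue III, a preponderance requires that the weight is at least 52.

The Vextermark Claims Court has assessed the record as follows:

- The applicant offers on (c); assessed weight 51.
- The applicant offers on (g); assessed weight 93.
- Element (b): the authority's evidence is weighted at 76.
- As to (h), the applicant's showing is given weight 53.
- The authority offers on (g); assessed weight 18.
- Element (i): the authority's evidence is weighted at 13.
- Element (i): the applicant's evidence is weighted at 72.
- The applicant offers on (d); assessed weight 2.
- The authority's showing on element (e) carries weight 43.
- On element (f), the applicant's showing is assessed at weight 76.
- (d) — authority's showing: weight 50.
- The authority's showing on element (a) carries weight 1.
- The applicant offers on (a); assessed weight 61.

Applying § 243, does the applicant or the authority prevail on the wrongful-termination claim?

applicant

— Issue I —
At Stage I.1 the applicant must meet a more-likely-than-not showing (weight is at least 55): on (a) the weight is 61 less the opposing 1 gives net 60, which does reach 55, so (a) meets the standard.
  The applicant carries Stage I.1; the authority now bears the burden.
At Stage I.2 the authority must meet a substantially-more-likely showing (weight exceeds 76): on (b) the weight is 76, which does not exceed 76, so (b) does not meet the standard.
  The authority does not carry Stage I.2.
So the applicant prevails on this issue.
— Issue II —
At Stage II.1 the applicant must meet a more-likely-than-not showing (weight is at least 49): on (c) the weight is 51, which does reach 49, so (c) meets the standard.
  All elements met. The burden passes to the authority.
At Stage II.2 the authority must meet a more-likely-than-not showing (weight is at least 49): on (d) the weight is 50 less the opposing 2 gives net 48, which does not reach 49, so (d) does not meet the standard; on (e) the weight is 43, which does not reach 49, so (e) does not meet the standard.
  Stage II.2 not carried; the authority fails its burden.
The applicant prevails on this issue.
— Issue III —
Stage III.1 — burden on applicant; standard: clear and convincing evidence (weight is at least 75).
    (f): 76 ≥ 75 [met]
    (g): 93 − 18 = 75 ≥ 75 [met]
  All elements met. The applicant retains the burden for Stage III.2.
Stage III.2 — burden on applicant; standard: a preponderance (weight is at least 52).
    (h): 53 ≥ 52 [met]
    (i): 72 − 13 = 59 ≥ 52 [met]
  Stage III.2 carried; the final stage is satisfied.
With every stage satisfied, the applicant prevails on this issue.
Per-issue: Issue I → applicant; Issue II → applicant; Issue III → applicant. The applicant must prevail on every issue; overall, the applicant prevails.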